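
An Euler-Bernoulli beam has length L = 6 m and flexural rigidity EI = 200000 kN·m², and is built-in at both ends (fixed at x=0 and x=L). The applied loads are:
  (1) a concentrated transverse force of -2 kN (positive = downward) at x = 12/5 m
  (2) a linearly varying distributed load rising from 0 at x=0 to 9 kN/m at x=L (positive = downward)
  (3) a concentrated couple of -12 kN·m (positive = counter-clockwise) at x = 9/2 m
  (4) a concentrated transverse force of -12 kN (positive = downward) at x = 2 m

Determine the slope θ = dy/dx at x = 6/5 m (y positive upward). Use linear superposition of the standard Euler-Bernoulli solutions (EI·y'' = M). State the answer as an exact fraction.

θ(6/5) = 2471/156250000 rad

Load 1 — point force P=-2 kN at a=12/5 m (b=L-a=18/5):
  θ_1 = -Pb²x(2aL-(3a+b)x)/(2L³EI)  [x≤a] = -(-2)·(18/5)²·(6/5)·(2·(12/5)·6-(3·(12/5)+(18/5))·(6/5))/(2·6³·200000) = 891/156250000 rad
Load 2 — triangular load w₀=9 kN/m (0→w₀ over full span):
  θ_2 = -w₀(2x(L-x)(L-2x)(x+2L)+x²(L-x)²)/(120LEI) = -9·(2·(6/5)·(6-(6/5))·(6-2·(6/5))·((6/5)+2·6)+(6/5)²·(6-(6/5))²)/(120·6·200000) = -567/15625000 rad
Load 3 — applied couple M₀=-12 kN·m at a=9/2 m (b=L-a=3/2):
  θ_3 = (R_Ax²/2 - M_Ax)/EI  [x≤a] with R_A=-9/4, M_A=-15/4 = ((-9/4)·(6/5)²/2 - (-15/4)·(6/5))/200000 = 9/625000 rad
Load 4 — point force P=-12 kN at a=2 m (b=L-a=4):
  θ_4 = -Pb²x(2aL-(3a+b)x)/(2L³EI)  [x≤a] = -(-12)·4²·(6/5)·(2·2·6-(3·2+4)·(6/5))/(2·6³·200000) = 1/31250 rad
Superposition: θ = Σ θ_i = 2471/156250000 rad ≈ 0.000016 rad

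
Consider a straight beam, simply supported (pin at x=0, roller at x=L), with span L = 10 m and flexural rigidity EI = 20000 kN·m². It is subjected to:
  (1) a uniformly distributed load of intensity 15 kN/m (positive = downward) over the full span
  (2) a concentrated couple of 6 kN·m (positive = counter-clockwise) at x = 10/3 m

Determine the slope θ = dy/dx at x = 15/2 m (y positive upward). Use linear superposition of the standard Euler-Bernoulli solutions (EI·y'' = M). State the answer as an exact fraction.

Load 1 — uniform load w=15 kN/m over full span:
  θ_1 = -w(L³-6Lx²+4x³)/(24EI) = -15·(10³-6·10·(15/2)²+4·(15/2)³)/(24·20000) = 11/512 rad
Load 2 — applied couple M₀=6 kN·m at a=10/3 m (b=L-a=20/3):
  θ_2 = (M₀x²/(2L)-M₀(x-a)+C₁)/EI  [x>a] with C₁=M₀(3b²-L²)/(6L)=10/3 = (6·(15/2)²/(2·10)-6·((15/2)-(10/3))+(10/3))/20000 = -23/96000 rad
Superposition: θ = Σ θ_i = 4079/192000 rad ≈ 0.021245 rad

θ(15/2) = 4079/192000 rad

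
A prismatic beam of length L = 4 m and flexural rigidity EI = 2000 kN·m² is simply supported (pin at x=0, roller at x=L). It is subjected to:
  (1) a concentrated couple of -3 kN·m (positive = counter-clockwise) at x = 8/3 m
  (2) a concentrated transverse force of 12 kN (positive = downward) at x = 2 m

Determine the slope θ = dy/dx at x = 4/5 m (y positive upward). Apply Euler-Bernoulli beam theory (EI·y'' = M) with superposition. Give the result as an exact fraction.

θ(4/5) = -337/75000 rad

Load 1 — applied couple M₀=-3 kN·m at a=8/3 m (b=L-a=4/3):
  θ_1 = (M₀x²/(2L)+C₁)/EI  [x≤a] with C₁=M₀(3b²-L²)/(6L)=4/3 = ((-3)·(4/5)²/(2·4)+(4/3))/2000 = 41/75000 rad
Load 2 — point force P=12 kN at a=2 m (b=L-a=2):
  θ_2 = -Pb(L²-b²-3x²)/(6LEI)  [x≤a] = -12·2·(4²-2²-3·(4/5)²)/(6·4·2000) = -63/12500 rad
Superposition: θ = Σ θ_i = -337/75000 rad ≈ -0.004493 rad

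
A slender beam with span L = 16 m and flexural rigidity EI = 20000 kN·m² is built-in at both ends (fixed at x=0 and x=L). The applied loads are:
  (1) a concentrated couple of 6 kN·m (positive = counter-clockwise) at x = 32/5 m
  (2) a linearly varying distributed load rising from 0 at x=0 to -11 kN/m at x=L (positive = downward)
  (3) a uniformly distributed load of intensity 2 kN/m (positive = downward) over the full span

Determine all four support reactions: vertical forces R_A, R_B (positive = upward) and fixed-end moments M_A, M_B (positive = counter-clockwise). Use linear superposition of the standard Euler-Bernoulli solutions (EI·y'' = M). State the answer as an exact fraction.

R_A = -493/50 kN, M_A = -1262/25 kN·m, R_B = -2307/50 kN, M_B = 7504/75 kN·m

Load 1 — applied couple M₀=6 kN·m at a=32/5 m (b=L-a=48/5):
  R_A = 6M₀ab/L³ = 6·6·(32/5)·(48/5)/16³ = 27/50 kN
  M_A = M₀b(2a-b)/L² = 6·(48/5)·(2·(32/5)-(48/5))/16² = 18/25 kN·m
  R_B = -6M₀ab/L³ = -6·6·(32/5)·(48/5)/16³ = -27/50 kN
  M_B = M₀a(2b-a)/L² = 6·(32/5)·(2·(48/5)-(32/5))/16² = 48/25 kN·m
Load 2 — triangular load w₀=-11 kN/m (0→w₀ over full span):
  R_A = 3w₀L/20 = 3·(-11)·16/20 = -132/5 kN
  M_A = w₀L²/30 = (-11)·16²/30 = -1408/15 kN·m
  R_B = 7w₀L/20 = 7·(-11)·16/20 = -308/5 kN
  M_B = -w₀L²/20 = -(-11)·16²/20 = 704/5 kN·m
Load 3 — uniform load w=2 kN/m over full span:
  R_A = wL/2 = 2·16/2 = 16 kN
  M_A = wL²/12 = 2·16²/12 = 128/3 kN·m
  R_B = wL/2 = 2·16/2 = 16 kN
  M_B = -wL²/12 = -2·16²/12 = -128/3 kN·m
Superposition: R_A = -493/50 kN, M_A = -1262/25 kN·m, R_B = -2307/50 kN, M_B = 7504/75 kN·m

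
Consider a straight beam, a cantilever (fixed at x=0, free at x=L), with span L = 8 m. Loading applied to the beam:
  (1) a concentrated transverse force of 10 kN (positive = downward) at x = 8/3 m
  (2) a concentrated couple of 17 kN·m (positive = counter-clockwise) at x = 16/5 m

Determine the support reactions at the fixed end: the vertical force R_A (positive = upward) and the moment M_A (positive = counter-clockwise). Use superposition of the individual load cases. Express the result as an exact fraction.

Load 1 — point force P=10 kN at a=8/3 m (b=L-a=16/3):
  R_A = P = 10 kN
  M_A = Pa = 10·(8/3) = 80/3 kN·m
Load 2 — applied couple M₀=17 kN·m at a=16/5 m (b=L-a=24/5):
  R_A = 0 kN
  M_A = -M₀ = -17 kN·m
Superposition: R_A = 10 kN, M_A = 29/3 kN·m

R_A = 10 kN, M_A = 29/3 kN·m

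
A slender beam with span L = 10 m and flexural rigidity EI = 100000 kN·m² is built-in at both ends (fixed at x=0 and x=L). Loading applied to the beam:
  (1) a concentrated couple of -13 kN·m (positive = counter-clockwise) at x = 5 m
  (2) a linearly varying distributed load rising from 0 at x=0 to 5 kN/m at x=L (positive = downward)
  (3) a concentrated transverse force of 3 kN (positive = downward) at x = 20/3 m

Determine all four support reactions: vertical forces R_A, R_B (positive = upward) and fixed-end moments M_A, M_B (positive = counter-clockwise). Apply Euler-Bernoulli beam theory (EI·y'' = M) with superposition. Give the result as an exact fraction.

R_A = 1139/180 kN, M_A = 563/36 kN·m, R_B = 3901/180 kN, M_B = -1177/36 kN·m

Load 1 — applied couple M₀=-13 kN·m at a=5 m (b=L-a=5):
  R_A = 6M₀ab/L³ = 6·(-13)·5·5/10³ = -39/20 kN
  M_A = M₀b(2a-b)/L² = (-13)·5·(2·5-5)/10² = -13/4 kN·m
  R_B = -6M₀ab/L³ = -6·(-13)·5·5/10³ = 39/20 kN
  M_B = M₀a(2b-a)/L² = (-13)·5·(2·5-5)/10² = -13/4 kN·m
Load 2 — triangular load w₀=5 kN/m (0→w₀ over full span):
  R_A = 3w₀L/20 = 3·5·10/20 = 15/2 kN
  M_A = w₀L²/30 = 5·10²/30 = 50/3 kN·m
  R_B = 7w₀L/20 = 7·5·10/20 = 35/2 kN
  M_B = -w₀L²/20 = -5·10²/20 = -25 kN·m
Load 3 — point force P=3 kN at a=20/3 m (b=L-a=10/3):
  R_A = Pb²(3a+b)/L³ = 3·(10/3)²·(3·(20/3)+(10/3))/10³ = 7/9 kN
  M_A = Pab²/L² = 3·(20/3)·(10/3)²/10² = 20/9 kN·m
  R_B = Pa²(a+3b)/L³ = 3·(20/3)²·((20/3)+3·(10/3))/10³ = 20/9 kN
  M_B = -Pa²b/L² = -3·(20/3)²·(10/3)/10² = -40/9 kN·m
Superposition: R_A = 1139/180 kN, M_A = 563/36 kN·m, R_B = 3901/180 kN, M_B = -1177/36 kN·m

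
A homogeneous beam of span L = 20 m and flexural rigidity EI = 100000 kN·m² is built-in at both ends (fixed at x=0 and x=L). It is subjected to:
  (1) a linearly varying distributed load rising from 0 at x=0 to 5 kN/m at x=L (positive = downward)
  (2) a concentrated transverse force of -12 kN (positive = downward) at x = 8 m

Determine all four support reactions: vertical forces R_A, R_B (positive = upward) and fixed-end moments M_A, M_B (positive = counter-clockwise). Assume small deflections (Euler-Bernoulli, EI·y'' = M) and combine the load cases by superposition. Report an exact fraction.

R_A = 903/125 kN, M_A = 2408/75 kN·m, R_B = 3847/125 kN, M_B = -1924/25 kN·m

Load 1 — triangular load w₀=5 kN/m (0→w₀ over full span):
  R_A = 3w₀L/20 = 3·5·20/20 = 15 kN
  M_A = w₀L²/30 = 5·20²/30 = 200/3 kN·m
  R_B = 7w₀L/20 = 7·5·20/20 = 35 kN
  M_B = -w₀L²/20 = -5·20²/20 = -100 kN·m
Load 2 — point force P=-12 kN at a=8 m (b=L-a=12):
  R_A = Pb²(3a+b)/L³ = (-12)·12²·(3·8+12)/20³ = -972/125 kN
  M_A = Pab²/L² = (-12)·8·12²/20² = -864/25 kN·m
  R_B = Pa²(a+3b)/L³ = (-12)·8²·(8+3·12)/20³ = -528/125 kN
  M_B = -Pa²b/L² = -(-12)·8²·12/20² = 576/25 kN·m
Superposition: R_A = 903/125 kN, M_A = 2408/75 kN·m, R_B = 3847/125 kN, M_B = -1924/25 kN·m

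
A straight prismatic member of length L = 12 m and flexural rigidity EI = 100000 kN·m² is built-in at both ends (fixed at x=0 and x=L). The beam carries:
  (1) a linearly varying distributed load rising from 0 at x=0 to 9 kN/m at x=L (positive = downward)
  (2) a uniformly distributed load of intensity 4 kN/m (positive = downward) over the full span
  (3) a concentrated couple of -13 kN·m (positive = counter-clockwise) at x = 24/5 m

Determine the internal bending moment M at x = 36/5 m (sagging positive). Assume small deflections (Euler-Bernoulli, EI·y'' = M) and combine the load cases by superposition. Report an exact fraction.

Load 1 — triangular load w₀=9 kN/m (0→w₀ over full span):
  M_1 = 3w₀Lx/20 - w₀L²/30 - w₀x³/(6L) = 3·9·12·(36/5)/20 - 9·12²/30 - 9·(36/5)³/(6·12) = 3348/125 kN·m
Load 2 — uniform load w=4 kN/m over full span:
  M_2 = wLx/2 - wL²/12 - wx²/2 = 4·12·(36/5)/2 - 4·12²/12 - 4·(36/5)²/2 = 528/25 kN·m
Load 3 — applied couple M₀=-13 kN·m at a=24/5 m (b=L-a=36/5):
  M_3 = R_Ax - M_A - M₀  [x>a] with R_A=-39/25, M_A=-39/25 = (-39/25)·(36/5) - (-39/25) - (-13) = 416/125 kN·m
Superposition: M = Σ M_i = 6404/125 kN·m ≈ 51.232000 kN·m

M(36/5) = 6404/125 kN·m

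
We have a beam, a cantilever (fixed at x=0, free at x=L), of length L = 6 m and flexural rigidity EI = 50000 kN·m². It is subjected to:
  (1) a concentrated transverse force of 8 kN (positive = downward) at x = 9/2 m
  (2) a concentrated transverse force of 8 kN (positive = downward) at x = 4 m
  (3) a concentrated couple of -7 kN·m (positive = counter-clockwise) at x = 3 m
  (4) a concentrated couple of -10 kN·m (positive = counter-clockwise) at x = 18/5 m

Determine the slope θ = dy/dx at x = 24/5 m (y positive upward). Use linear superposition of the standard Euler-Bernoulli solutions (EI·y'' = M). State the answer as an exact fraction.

θ(24/5) = -101/25000 rad

Load 1 — point force P=8 kN at a=9/2 m (b=L-a=3/2):
  θ_1 = -Pa²/(2EI)  [x>a] = -8·(9/2)²/(2·50000) = -81/50000 rad
Load 2 — point force P=8 kN at a=4 m (b=L-a=2):
  θ_2 = -Pa²/(2EI)  [x>a] = -8·4²/(2·50000) = -4/3125 rad
Load 3 — applied couple M₀=-7 kN·m at a=3 m (b=L-a=3):
  θ_3 = M₀a/EI  [x>a] = (-7)·3/50000 = -21/50000 rad
Load 4 — applied couple M₀=-10 kN·m at a=18/5 m (b=L-a=12/5):
  θ_4 = M₀a/EI  [x>a] = (-10)·(18/5)/50000 = -9/12500 rad
Superposition: θ = Σ θ_i = -101/25000 rad ≈ -0.004040 rad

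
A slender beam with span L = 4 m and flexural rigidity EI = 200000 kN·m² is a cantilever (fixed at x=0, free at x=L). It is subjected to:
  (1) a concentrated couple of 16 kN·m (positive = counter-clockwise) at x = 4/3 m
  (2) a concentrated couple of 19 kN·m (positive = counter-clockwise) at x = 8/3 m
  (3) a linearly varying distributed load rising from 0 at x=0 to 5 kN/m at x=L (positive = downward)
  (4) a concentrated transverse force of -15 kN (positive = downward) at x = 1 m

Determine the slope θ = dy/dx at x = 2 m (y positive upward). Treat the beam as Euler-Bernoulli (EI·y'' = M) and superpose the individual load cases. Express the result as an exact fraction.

Load 1 — applied couple M₀=16 kN·m at a=4/3 m (b=L-a=8/3):
  θ_1 = M₀a/EI  [x>a] = 16·(4/3)/200000 = 1/9375 rad
Load 2 — applied couple M₀=19 kN·m at a=8/3 m (b=L-a=4/3):
  θ_2 = M₀x/EI  [x≤a] = 19·2/200000 = 19/100000 rad
Load 3 — triangular load w₀=5 kN/m (0→w₀ over full span):
  θ_3 = (w₀Lx²/4-w₀L²x/3-w₀x⁴/(24L))/EI = (5·4·2²/4-5·4²·2/3-5·2⁴/(24·4))/200000 = -41/240000 rad
Load 4 — point force P=-15 kN at a=1 m (b=L-a=3):
  θ_4 = -Pa²/(2EI)  [x>a] = -(-15)·1²/(2·200000) = 3/80000 rad
Superposition: θ = Σ θ_i = 49/300000 rad ≈ 0.000163 rad

θ(2) = 49/300000 rad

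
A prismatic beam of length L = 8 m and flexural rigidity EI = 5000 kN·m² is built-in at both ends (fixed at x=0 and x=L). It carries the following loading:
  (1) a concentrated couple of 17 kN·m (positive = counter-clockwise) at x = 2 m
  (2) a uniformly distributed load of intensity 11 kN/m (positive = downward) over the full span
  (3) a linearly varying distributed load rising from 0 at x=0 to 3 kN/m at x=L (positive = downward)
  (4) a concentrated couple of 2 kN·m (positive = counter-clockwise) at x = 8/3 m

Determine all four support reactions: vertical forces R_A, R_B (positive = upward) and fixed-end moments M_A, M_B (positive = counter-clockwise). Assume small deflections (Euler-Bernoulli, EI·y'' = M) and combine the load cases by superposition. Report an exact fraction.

Load 1 — applied couple M₀=17 kN·m at a=2 m (b=L-a=6):
  R_A = 6M₀ab/L³ = 6·17·2·6/8³ = 153/64 kN
  M_A = M₀b(2a-b)/L² = 17·6·(2·2-6)/8² = -51/16 kN·m
  R_B = -6M₀ab/L³ = -6·17·2·6/8³ = -153/64 kN
  M_B = M₀a(2b-a)/L² = 17·2·(2·6-2)/8² = 85/16 kN·m
Load 2 — uniform load w=11 kN/m over full span:
  R_A = wL/2 = 11·8/2 = 44 kN
  M_A = wL²/12 = 11·8²/12 = 176/3 kN·m
  R_B = wL/2 = 11·8/2 = 44 kN
  M_B = -wL²/12 = -11·8²/12 = -176/3 kN·m
Load 3 — triangular load w₀=3 kN/m (0→w₀ over full span):
  R_A = 3w₀L/20 = 3·3·8/20 = 18/5 kN
  M_A = w₀L²/30 = 3·8²/30 = 32/5 kN·m
  R_B = 7w₀L/20 = 7·3·8/20 = 42/5 kN
  M_B = -w₀L²/20 = -3·8²/20 = -48/5 kN·m
Load 4 — applied couple M₀=2 kN·m at a=8/3 m (b=L-a=16/3):
  R_A = 6M₀ab/L³ = 6·2·(8/3)·(16/3)/8³ = 1/3 kN
  M_A = M₀b(2a-b)/L² = 2·(16/3)·(2·(8/3)-(16/3))/8² = 0 kN·m
  R_B = -6M₀ab/L³ = -6·2·(8/3)·(16/3)/8³ = -1/3 kN
  M_B = M₀a(2b-a)/L² = 2·(8/3)·(2·(16/3)-(8/3))/8² = 2/3 kN·m
Superposition: R_A = 48311/960 kN, M_A = 14851/240 kN·m, R_B = 47689/960 kN, M_B = -4983/80 kN·m

R_A = 48311/960 kN, M_A = 14851/240 kN·m, R_B = 47689/960 kN, M_B = -4983/80 kN·m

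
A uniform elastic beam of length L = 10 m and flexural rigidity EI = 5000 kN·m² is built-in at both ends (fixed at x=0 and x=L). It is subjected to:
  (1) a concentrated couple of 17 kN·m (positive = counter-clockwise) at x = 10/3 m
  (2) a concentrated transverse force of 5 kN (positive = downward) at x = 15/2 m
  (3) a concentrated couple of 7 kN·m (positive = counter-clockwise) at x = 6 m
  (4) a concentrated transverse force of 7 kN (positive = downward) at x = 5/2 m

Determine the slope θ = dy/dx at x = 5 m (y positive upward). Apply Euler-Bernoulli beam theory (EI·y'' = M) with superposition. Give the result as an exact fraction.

Load 1 — applied couple M₀=17 kN·m at a=10/3 m (b=L-a=20/3):
  θ_1 = (R_Ax²/2 - M_Ax - M₀(x-a))/EI  [x>a] with R_A=34/15, M_A=0 = ((34/15)·5²/2 - 0·5 - 17·(5-(10/3)))/5000 = 0 rad
Load 2 — point force P=5 kN at a=15/2 m (b=L-a=5/2):
  θ_2 = -Pb²x(2aL-(3a+b)x)/(2L³EI)  [x≤a] = -5·(5/2)²·5·(2·(15/2)·10-(3·(15/2)+(5/2))·5)/(2·10³·5000) = -1/2560 rad
Load 3 — applied couple M₀=7 kN·m at a=6 m (b=L-a=4):
  θ_3 = (R_Ax²/2 - M_Ax)/EI  [x≤a] with R_A=126/125, M_A=56/25 = ((126/125)·5²/2 - (56/25)·5)/5000 = 7/25000 rad
Load 4 — point force P=7 kN at a=5/2 m (b=L-a=15/2):
  θ_4 = Pa²(L-x)(2bL-(3b+a)(L-x))/(2L³EI)  [x>a] = 7·(5/2)²·(10-5)·(2·(15/2)·10-(3·(15/2)+(5/2))·(10-5))/(2·10³·5000) = 7/12800 rad
Superposition: θ = Σ θ_i = 349/800000 rad ≈ 0.000436 rad

θ(5) = 349/800000 rad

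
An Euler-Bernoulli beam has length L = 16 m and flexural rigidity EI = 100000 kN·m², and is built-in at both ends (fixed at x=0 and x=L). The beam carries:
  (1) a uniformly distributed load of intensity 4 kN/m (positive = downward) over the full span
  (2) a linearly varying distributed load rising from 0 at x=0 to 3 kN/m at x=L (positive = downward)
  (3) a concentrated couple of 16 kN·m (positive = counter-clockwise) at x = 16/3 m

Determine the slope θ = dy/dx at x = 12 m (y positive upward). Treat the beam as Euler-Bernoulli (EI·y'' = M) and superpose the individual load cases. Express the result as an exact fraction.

θ(12) = 1249/750000 rad

Load 1 — uniform load w=4 kN/m over full span:
  θ_1 = -wx(L-x)(L-2x)/(12EI) = -4·12·(16-12)·(16-2·12)/(12·100000) = 4/3125 rad
Load 2 — triangular load w₀=3 kN/m (0→w₀ over full span):
  θ_2 = -w₀(2x(L-x)(L-2x)(x+2L)+x²(L-x)²)/(120LEI) = -3·(2·12·(16-12)·(16-2·12)·(12+2·16)+12²·(16-12)²)/(120·16·100000) = 123/250000 rad
Load 3 — applied couple M₀=16 kN·m at a=16/3 m (b=L-a=32/3):
  θ_3 = (R_Ax²/2 - M_Ax - M₀(x-a))/EI  [x>a] with R_A=4/3, M_A=0 = ((4/3)·12²/2 - 0·12 - 16·(12-(16/3)))/100000 = -1/9375 rad
Superposition: θ = Σ θ_i = 1249/750000 rad ≈ 0.001665 rad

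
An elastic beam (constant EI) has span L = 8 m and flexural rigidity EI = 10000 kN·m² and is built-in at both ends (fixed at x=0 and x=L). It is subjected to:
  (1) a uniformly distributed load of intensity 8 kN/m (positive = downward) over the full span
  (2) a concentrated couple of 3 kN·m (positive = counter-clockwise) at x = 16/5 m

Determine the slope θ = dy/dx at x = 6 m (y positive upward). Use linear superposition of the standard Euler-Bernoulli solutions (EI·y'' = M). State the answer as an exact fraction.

Load 1 — uniform load w=8 kN/m over full span:
  θ_1 = -wx(L-x)(L-2x)/(12EI) = -8·6·(8-6)·(8-2·6)/(12·10000) = 2/625 rad
Load 2 — applied couple M₀=3 kN·m at a=16/5 m (b=L-a=24/5):
  θ_2 = (R_Ax²/2 - M_Ax - M₀(x-a))/EI  [x>a] with R_A=27/50, M_A=9/25 = ((27/50)·6²/2 - (9/25)·6 - 3·(6-(16/5)))/10000 = -21/250000 rad
Superposition: θ = Σ θ_i = 779/250000 rad ≈ 0.003116 rad

θ(6) = 779/250000 rad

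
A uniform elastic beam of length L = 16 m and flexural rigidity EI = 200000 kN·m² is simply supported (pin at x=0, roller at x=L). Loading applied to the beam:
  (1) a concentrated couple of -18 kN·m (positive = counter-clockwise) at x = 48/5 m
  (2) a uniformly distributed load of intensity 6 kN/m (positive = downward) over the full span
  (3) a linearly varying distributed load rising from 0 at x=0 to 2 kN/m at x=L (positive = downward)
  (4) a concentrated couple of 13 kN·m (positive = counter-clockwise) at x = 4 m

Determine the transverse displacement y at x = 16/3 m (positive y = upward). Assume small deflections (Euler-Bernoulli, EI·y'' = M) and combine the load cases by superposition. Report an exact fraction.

y(16/3) = -5613743/227812500 m

Load 1 — applied couple M₀=-18 kN·m at a=48/5 m (b=L-a=32/5):
  y_1 = (M₀x³/(6L)+C₁x)/EI  [x≤a] with C₁=M₀(3b²-L²)/(6L)=624/25 = ((-18)·(16/3)³/(6·16)+(624/25)·(16/3))/200000 = 368/703125 m
Load 2 — uniform load w=6 kN/m over full span:
  y_2 = -wx(L³-2Lx²+x³)/(24EI) = -6·(16/3)·(16³-2·16·(16/3)²+(16/3)³)/(24·200000) = -5632/253125 m
Load 3 — triangular load w₀=2 kN/m (0→w₀ over full span):
  y_3 = -w₀x(7L⁴-10L²x²+3x⁴)/(360LEI) = -2·(16/3)·(7·16⁴-10·16²·(16/3)²+3·(16/3)⁴)/(360·16·200000) = -8192/2278125 m
Load 4 — applied couple M₀=13 kN·m at a=4 m (b=L-a=12):
  y_4 = (M₀x³/(6L)-M₀(x-a)²/2+C₁x)/EI  [x>a] with C₁=M₀(3b²-L²)/(6L)=143/6 = (13·(16/3)³/(6·16)-13·((16/3)-4)²/2+(143/6)·(16/3))/200000 = 689/1012500 m
Superposition: y = Σ y_i = -5613743/227812500 m ≈ -0.024642 m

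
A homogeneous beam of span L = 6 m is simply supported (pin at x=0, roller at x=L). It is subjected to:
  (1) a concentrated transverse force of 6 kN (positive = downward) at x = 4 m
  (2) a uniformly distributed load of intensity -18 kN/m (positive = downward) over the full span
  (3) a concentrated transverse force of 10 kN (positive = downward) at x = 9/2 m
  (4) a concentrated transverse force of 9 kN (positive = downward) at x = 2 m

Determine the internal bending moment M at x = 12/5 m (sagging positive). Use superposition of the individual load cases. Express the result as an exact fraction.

Load 1 — point force P=6 kN at a=4 m (b=L-a=2):
  M_1 = Pbx/L  [x≤a] = 6·2·(12/5)/6 = 24/5 kN·m
Load 2 — uniform load w=-18 kN/m over full span:
  M_2 = wx(L-x)/2 = (-18)·(12/5)·(6-(12/5))/2 = -1944/25 kN·m
Load 3 — point force P=10 kN at a=9/2 m (b=L-a=3/2):
  M_3 = Pbx/L  [x≤a] = 10·(3/2)·(12/5)/6 = 6 kN·m
Load 4 — point force P=9 kN at a=2 m (b=L-a=4):
  M_4 = Pa(L-x)/L  [x>a] = 9·2·(6-(12/5))/6 = 54/5 kN·m
Superposition: M = Σ M_i = -1404/25 kN·m ≈ -56.160000 kN·m

M(12/5) = -1404/25 kN·m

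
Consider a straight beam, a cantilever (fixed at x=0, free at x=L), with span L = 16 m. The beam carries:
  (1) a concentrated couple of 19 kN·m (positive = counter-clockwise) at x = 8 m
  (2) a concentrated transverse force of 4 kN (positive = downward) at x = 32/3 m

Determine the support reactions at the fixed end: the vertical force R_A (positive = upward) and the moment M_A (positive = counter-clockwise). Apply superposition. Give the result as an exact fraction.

Load 1 — applied couple M₀=19 kN·m at a=8 m (b=L-a=8):
  R_A = 0 kN
  M_A = -M₀ = -19 kN·m
Load 2 — point force P=4 kN at a=32/3 m (b=L-a=16/3):
  R_A = P = 4 kN
  M_A = Pa = 4·(32/3) = 128/3 kN·m
Superposition: R_A = 4 kN, M_A = 71/3 kN·m

R_A = 4 kN, M_A = 71/3 kN·m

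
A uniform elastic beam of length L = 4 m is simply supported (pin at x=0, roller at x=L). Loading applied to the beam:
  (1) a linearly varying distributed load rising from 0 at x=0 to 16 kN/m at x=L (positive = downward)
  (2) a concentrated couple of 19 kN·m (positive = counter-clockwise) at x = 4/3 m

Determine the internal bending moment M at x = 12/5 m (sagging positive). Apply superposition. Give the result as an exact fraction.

Load 1 — triangular load w₀=16 kN/m (0→w₀ over full span):
  M_1 = w₀Lx/6 - w₀x³/(6L) = 16·4·(12/5)/6 - 16·(12/5)³/(6·4) = 2048/125 kN·m
Load 2 — applied couple M₀=19 kN·m at a=4/3 m (b=L-a=8/3):
  M_2 = M₀x/L - M₀  [x>a] = 19·(12/5)/4 - 19 = -38/5 kN·m
Superposition: M = Σ M_i = 1098/125 kN·m ≈ 8.784000 kN·m

M(12/5) = 1098/125 kN·m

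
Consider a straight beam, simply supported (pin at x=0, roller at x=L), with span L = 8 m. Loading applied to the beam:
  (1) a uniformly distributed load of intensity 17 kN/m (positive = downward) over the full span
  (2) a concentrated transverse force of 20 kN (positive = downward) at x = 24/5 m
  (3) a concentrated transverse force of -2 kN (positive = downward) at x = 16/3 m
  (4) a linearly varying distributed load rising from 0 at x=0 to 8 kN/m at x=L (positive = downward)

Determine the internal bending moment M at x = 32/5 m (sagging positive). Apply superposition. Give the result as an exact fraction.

M(32/5) = 48256/375 kN·m

Load 1 — uniform load w=17 kN/m over full span:
  M_1 = wx(L-x)/2 = 17·(32/5)·(8-(32/5))/2 = 2176/25 kN·m
Load 2 — point force P=20 kN at a=24/5 m (b=L-a=16/5):
  M_2 = Pa(L-x)/L  [x>a] = 20·(24/5)·(8-(32/5))/8 = 96/5 kN·m
Load 3 — point force P=-2 kN at a=16/3 m (b=L-a=8/3):
  M_3 = Pa(L-x)/L  [x>a] = (-2)·(16/3)·(8-(32/5))/8 = -32/15 kN·m
Load 4 — triangular load w₀=8 kN/m (0→w₀ over full span):
  M_4 = w₀Lx/6 - w₀x³/(6L) = 8·8·(32/5)/6 - 8·(32/5)³/(6·8) = 3072/125 kN·m
Superposition: M = Σ M_i = 48256/375 kN·m ≈ 128.682667 kN·m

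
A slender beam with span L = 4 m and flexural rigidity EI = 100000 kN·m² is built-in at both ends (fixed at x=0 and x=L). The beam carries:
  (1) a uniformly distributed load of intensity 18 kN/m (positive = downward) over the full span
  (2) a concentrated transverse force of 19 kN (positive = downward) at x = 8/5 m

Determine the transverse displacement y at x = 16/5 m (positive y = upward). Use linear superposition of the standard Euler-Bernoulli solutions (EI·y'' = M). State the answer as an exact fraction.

Load 1 — uniform load w=18 kN/m over full span:
  y_1 = -wx²(L-x)²/(24EI) = -18·(16/5)²·(4-(16/5))²/(24·100000) = -96/1953125 m
Load 2 — point force P=19 kN at a=8/5 m (b=L-a=12/5):
  y_2 = -Pa²(L-x)²(3bL-(3b+a)(L-x))/(6L³EI)  [x>a] = -19·(8/5)²·(4-(16/5))²·(3·(12/5)·4-(3·(12/5)+(8/5))·(4-(16/5)))/(6·4³·100000) = -2584/146484375 m
Superposition: y = Σ y_i = -9784/146484375 m ≈ -0.000067 m

y(16/5) = -9784/146484375 m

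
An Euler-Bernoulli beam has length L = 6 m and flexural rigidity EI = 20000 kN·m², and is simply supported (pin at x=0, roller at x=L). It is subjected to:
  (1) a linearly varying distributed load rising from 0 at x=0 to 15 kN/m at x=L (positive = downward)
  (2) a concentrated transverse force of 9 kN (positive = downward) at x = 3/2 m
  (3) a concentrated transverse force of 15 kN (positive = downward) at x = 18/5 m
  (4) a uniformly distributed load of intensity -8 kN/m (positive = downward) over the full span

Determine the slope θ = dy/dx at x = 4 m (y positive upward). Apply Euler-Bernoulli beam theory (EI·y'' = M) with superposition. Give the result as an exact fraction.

θ(4) = 48919/48000000 rad

Load 1 — triangular load w₀=15 kN/m (0→w₀ over full span):
  θ_1 = -w₀(7L⁴-30L²x²+15x⁴)/(360LEI) = -15·(7·6⁴-30·6²·4²+15·4⁴)/(360·6·20000) = 91/60000 rad
Load 2 — point force P=9 kN at a=3/2 m (b=L-a=9/2):
  θ_2 = -Pa(2L²-6Lx+3x²+a²)/(6LEI)  [x>a] = -9·(3/2)·(2·6²-6·6·4+3·4²+(3/2)²)/(6·6·20000) = 261/640000 rad
Load 3 — point force P=15 kN at a=18/5 m (b=L-a=12/5):
  θ_3 = -Pa(2L²-6Lx+3x²+a²)/(6LEI)  [x>a] = -15·(18/5)·(2·6²-6·6·4+3·4²+(18/5)²)/(6·6·20000) = 207/250000 rad
Load 4 — uniform load w=-8 kN/m over full span:
  θ_4 = -w(L³-6Lx²+4x³)/(24EI) = -(-8)·(6³-6·6·4²+4·4³)/(24·20000) = -13/7500 rad
Superposition: θ = Σ θ_i = 48919/48000000 rad ≈ 0.001019 rad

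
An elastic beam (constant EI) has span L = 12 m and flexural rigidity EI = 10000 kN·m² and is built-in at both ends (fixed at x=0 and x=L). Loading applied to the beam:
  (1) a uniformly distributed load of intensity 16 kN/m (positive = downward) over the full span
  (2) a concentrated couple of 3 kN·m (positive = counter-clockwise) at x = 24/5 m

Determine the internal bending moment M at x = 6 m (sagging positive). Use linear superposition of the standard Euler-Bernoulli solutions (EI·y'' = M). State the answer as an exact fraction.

Load 1 — uniform load w=16 kN/m over full span:
  M_1 = wLx/2 - wL²/12 - wx²/2 = 16·12·6/2 - 16·12²/12 - 16·6²/2 = 96 kN·m
Load 2 — applied couple M₀=3 kN·m at a=24/5 m (b=L-a=36/5):
  M_2 = R_Ax - M_A - M₀  [x>a] with R_A=9/25, M_A=9/25 = (9/25)·6 - (9/25) - 3 = -6/5 kN·m
Superposition: M = Σ M_i = 474/5 kN·m ≈ 94.800000 kN·m

M(6) = 474/5 kN·m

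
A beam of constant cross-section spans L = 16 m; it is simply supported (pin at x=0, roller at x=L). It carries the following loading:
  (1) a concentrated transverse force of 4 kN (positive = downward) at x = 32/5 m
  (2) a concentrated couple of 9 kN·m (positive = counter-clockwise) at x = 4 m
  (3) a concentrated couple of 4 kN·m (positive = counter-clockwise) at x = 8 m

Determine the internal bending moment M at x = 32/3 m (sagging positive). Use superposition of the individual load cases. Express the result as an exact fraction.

M(32/3) = 21/5 kN·m

Load 1 — point force P=4 kN at a=32/5 m (b=L-a=48/5):
  M_1 = Pa(L-x)/L  [x>a] = 4·(32/5)·(16-(32/3))/16 = 128/15 kN·m
Load 2 — applied couple M₀=9 kN·m at a=4 m (b=L-a=12):
  M_2 = M₀x/L - M₀  [x>a] = 9·(32/3)/16 - 9 = -3 kN·m
Load 3 — applied couple M₀=4 kN·m at a=8 m (b=L-a=8):
  M_3 = M₀x/L - M₀  [x>a] = 4·(32/3)/16 - 4 = -4/3 kN·m
Superposition: M = Σ M_i = 21/5 kN·m ≈ 4.200000 kN·m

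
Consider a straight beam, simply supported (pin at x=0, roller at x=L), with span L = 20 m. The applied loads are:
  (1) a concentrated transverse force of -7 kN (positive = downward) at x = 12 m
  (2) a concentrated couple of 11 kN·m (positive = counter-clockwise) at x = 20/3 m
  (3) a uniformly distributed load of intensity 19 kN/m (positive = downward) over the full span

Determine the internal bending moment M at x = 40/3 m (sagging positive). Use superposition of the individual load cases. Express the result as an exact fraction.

M(40/3) = 7315/9 kN·m

Load 1 — point force P=-7 kN at a=12 m (b=L-a=8):
  M_1 = Pa(L-x)/L  [x>a] = (-7)·12·(20-(40/3))/20 = -28 kN·m
Load 2 — applied couple M₀=11 kN·m at a=20/3 m (b=L-a=40/3):
  M_2 = M₀x/L - M₀  [x>a] = 11·(40/3)/20 - 11 = -11/3 kN·m
Load 3 — uniform load w=19 kN/m over full span:
  M_3 = wx(L-x)/2 = 19·(40/3)·(20-(40/3))/2 = 7600/9 kN·m
Superposition: M = Σ M_i = 7315/9 kN·m ≈ 812.777778 kN·m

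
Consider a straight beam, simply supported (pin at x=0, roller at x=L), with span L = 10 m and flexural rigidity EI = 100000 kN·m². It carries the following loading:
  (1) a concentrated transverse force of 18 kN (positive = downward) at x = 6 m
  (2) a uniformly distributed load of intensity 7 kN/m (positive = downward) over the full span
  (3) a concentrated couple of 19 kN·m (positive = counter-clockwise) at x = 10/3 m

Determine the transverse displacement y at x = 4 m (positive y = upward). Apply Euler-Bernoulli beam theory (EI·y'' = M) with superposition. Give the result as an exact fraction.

y(4) = -8521/750000 m

Load 1 — point force P=18 kN at a=6 m (b=L-a=4):
  y_1 = -Pbx(L²-b²-x²)/(6LEI)  [x≤a] = -18·4·4·(10²-4²-4²)/(6·10·100000) = -51/15625 m
Load 2 — uniform load w=7 kN/m over full span:
  y_2 = -wx(L³-2Lx²+x³)/(24EI) = -7·4·(10³-2·10·4²+4³)/(24·100000) = -217/25000 m
Load 3 — applied couple M₀=19 kN·m at a=10/3 m (b=L-a=20/3):
  y_3 = (M₀x³/(6L)-M₀(x-a)²/2+C₁x)/EI  [x>a] with C₁=M₀(3b²-L²)/(6L)=95/9 = (19·4³/(6·10)-19·(4-(10/3))²/2+(95/9)·4)/100000 = 437/750000 m
Superposition: y = Σ y_i = -8521/750000 m ≈ -0.011361 m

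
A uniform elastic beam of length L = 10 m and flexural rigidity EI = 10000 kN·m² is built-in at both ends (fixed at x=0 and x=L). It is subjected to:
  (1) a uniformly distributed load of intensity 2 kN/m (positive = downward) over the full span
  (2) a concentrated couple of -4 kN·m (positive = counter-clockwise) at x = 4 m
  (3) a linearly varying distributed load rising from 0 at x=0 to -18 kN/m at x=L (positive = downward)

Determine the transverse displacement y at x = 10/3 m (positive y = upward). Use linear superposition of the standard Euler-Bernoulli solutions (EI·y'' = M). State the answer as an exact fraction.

Load 1 — uniform load w=2 kN/m over full span:
  y_1 = -wx²(L-x)²/(24EI) = -2·(10/3)²·(10-(10/3))²/(24·10000) = -1/243 m
Load 2 — applied couple M₀=-4 kN·m at a=4 m (b=L-a=6):
  y_2 = (R_Ax³/6 - M_Ax²/2)/EI  [x≤a] with R_A=-72/125, M_A=-12/25 = ((-72/125)·(10/3)³/6 - (-12/25)·(10/3)²/2)/10000 = -1/11250 m
Load 3 — triangular load w₀=-18 kN/m (0→w₀ over full span):
  y_3 = -w₀x²(L-x)²(x+2L)/(120LEI) = -(-18)·(10/3)²·(10-(10/3))²·((10/3)+2·10)/(120·10·10000) = 7/405 m
Superposition: y = Σ y_i = 3973/303750 m ≈ 0.013080 m

y(10/3) = 3973/303750 m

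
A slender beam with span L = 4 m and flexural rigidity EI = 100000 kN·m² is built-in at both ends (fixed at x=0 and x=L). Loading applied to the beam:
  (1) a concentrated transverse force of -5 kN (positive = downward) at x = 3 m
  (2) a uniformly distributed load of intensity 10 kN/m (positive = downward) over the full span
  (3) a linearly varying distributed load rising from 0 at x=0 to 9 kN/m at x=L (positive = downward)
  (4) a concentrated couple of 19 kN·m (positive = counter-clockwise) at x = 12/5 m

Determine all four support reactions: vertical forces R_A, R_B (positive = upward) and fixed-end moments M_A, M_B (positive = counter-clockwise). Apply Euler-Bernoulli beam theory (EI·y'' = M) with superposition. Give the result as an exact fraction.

R_A = 25167/800 kN, M_A = 27931/1200 kN·m, R_B = 17233/800 kN, M_B = -18529/1200 kN·m

Load 1 — point force P=-5 kN at a=3 m (b=L-a=1):
  R_A = Pb²(3a+b)/L³ = (-5)·1²·(3·3+1)/4³ = -25/32 kN
  M_A = Pab²/L² = (-5)·3·1²/4² = -15/16 kN·m
  R_B = Pa²(a+3b)/L³ = (-5)·3²·(3+3·1)/4³ = -135/32 kN
  M_B = -Pa²b/L² = -(-5)·3²·1/4² = 45/16 kN·m
Load 2 — uniform load w=10 kN/m over full span:
  R_A = wL/2 = 10·4/2 = 20 kN
  M_A = wL²/12 = 10·4²/12 = 40/3 kN·m
  R_B = wL/2 = 10·4/2 = 20 kN
  M_B = -wL²/12 = -10·4²/12 = -40/3 kN·m
Load 3 — triangular load w₀=9 kN/m (0→w₀ over full span):
  R_A = 3w₀L/20 = 3·9·4/20 = 27/5 kN
  M_A = w₀L²/30 = 9·4²/30 = 24/5 kN·m
  R_B = 7w₀L/20 = 7·9·4/20 = 63/5 kN
  M_B = -w₀L²/20 = -9·4²/20 = -36/5 kN·m
Load 4 — applied couple M₀=19 kN·m at a=12/5 m (b=L-a=8/5):
  R_A = 6M₀ab/L³ = 6·19·(12/5)·(8/5)/4³ = 171/25 kN
  M_A = M₀b(2a-b)/L² = 19·(8/5)·(2·(12/5)-(8/5))/4² = 152/25 kN·m
  R_B = -6M₀ab/L³ = -6·19·(12/5)·(8/5)/4³ = -171/25 kN
  M_B = M₀a(2b-a)/L² = 19·(12/5)·(2·(8/5)-(12/5))/4² = 57/25 kN·m
Superposition: R_A = 25167/800 kN, M_A = 27931/1200 kN·m, R_B = 17233/800 kN, M_B = -18529/1200 kN·m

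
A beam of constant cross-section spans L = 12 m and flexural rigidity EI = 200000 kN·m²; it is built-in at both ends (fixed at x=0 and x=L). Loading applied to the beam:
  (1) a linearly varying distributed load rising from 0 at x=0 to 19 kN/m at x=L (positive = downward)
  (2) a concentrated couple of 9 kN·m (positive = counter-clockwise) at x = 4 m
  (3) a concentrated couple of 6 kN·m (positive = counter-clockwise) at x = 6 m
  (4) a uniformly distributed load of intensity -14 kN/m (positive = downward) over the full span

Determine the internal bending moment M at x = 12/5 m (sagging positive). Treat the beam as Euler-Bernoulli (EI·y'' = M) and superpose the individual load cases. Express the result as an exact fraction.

M(12/5) = -837/250 kN·m

Load 1 — triangular load w₀=19 kN/m (0→w₀ over full span):
  M_1 = 3w₀Lx/20 - w₀L²/30 - w₀x³/(6L) = 3·19·12·(12/5)/20 - 19·12²/30 - 19·(12/5)³/(6·12) = -1596/125 kN·m
Load 2 — applied couple M₀=9 kN·m at a=4 m (b=L-a=8):
  M_2 = R_Ax - M_A  [x≤a] with R_A=1, M_A=0 = 1·(12/5) - 0 = 12/5 kN·m
Load 3 — applied couple M₀=6 kN·m at a=6 m (b=L-a=6):
  M_3 = R_Ax - M_A  [x≤a] with R_A=3/4, M_A=3/2 = (3/4)·(12/5) - (3/2) = 3/10 kN·m
Load 4 — uniform load w=-14 kN/m over full span:
  M_4 = wLx/2 - wL²/12 - wx²/2 = (-14)·12·(12/5)/2 - (-14)·12²/12 - (-14)·(12/5)²/2 = 168/25 kN·m
Superposition: M = Σ M_i = -837/250 kN·m ≈ -3.348000 kN·m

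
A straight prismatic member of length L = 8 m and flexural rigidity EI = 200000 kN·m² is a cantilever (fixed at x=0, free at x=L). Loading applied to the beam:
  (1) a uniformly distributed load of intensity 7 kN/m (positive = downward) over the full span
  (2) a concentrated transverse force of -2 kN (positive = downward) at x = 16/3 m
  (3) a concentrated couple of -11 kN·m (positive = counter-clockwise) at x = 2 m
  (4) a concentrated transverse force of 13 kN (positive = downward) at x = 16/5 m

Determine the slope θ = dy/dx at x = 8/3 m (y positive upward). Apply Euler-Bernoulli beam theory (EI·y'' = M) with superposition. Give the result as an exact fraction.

θ(8/3) = -98359/40500000 rad

Load 1 — uniform load w=7 kN/m over full span:
  θ_1 = -wx(x²-3Lx+3L²)/(6EI) = -7·(8/3)·((8/3)²-3·8·(8/3)+3·8²)/(6·200000) = -532/253125 rad
Load 2 — point force P=-2 kN at a=16/3 m (b=L-a=8/3):
  θ_2 = -Px(2a-x)/(2EI)  [x≤a] = -(-2)·(8/3)·(2·(16/3)-(8/3))/(2·200000) = 1/9375 rad
Load 3 — applied couple M₀=-11 kN·m at a=2 m (b=L-a=6):
  θ_3 = M₀a/EI  [x>a] = (-11)·2/200000 = -11/100000 rad
Load 4 — point force P=13 kN at a=16/5 m (b=L-a=24/5):
  θ_4 = -Px(2a-x)/(2EI)  [x≤a] = -13·(8/3)·(2·(16/5)-(8/3))/(2·200000) = -91/281250 rad
Superposition: θ = Σ θ_i = -98359/40500000 rad ≈ -0.002429 rad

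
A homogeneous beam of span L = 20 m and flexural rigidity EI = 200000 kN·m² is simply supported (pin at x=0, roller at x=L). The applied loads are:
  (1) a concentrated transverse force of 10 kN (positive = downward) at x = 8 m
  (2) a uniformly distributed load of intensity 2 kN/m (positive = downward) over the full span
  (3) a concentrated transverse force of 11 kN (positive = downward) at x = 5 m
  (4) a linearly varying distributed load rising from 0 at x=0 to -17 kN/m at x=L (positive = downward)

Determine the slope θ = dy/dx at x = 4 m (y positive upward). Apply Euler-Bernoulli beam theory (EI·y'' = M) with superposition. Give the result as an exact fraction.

Load 1 — point force P=10 kN at a=8 m (b=L-a=12):
  θ_1 = -Pb(L²-b²-3x²)/(6LEI)  [x≤a] = -10·12·(20²-12²-3·4²)/(6·20·200000) = -13/12500 rad
Load 2 — uniform load w=2 kN/m over full span:
  θ_2 = -w(L³-6Lx²+4x³)/(24EI) = -2·(20³-6·20·4²+4·4³)/(24·200000) = -33/12500 rad
Load 3 — point force P=11 kN at a=5 m (b=L-a=15):
  θ_3 = -Pb(L²-b²-3x²)/(6LEI)  [x≤a] = -11·15·(20²-15²-3·4²)/(6·20·200000) = -1397/1600000 rad
Load 4 — triangular load w₀=-17 kN/m (0→w₀ over full span):
  θ_4 = -w₀(7L⁴-30L²x²+15x⁴)/(360LEI) = -(-17)·(7·20⁴-30·20²·4²+15·4⁴)/(360·20·200000) = 1547/140625 rad
Superposition: θ = Σ θ_i = 464239/72000000 rad ≈ 0.006448 rad

θ(4) = 464239/72000000 rad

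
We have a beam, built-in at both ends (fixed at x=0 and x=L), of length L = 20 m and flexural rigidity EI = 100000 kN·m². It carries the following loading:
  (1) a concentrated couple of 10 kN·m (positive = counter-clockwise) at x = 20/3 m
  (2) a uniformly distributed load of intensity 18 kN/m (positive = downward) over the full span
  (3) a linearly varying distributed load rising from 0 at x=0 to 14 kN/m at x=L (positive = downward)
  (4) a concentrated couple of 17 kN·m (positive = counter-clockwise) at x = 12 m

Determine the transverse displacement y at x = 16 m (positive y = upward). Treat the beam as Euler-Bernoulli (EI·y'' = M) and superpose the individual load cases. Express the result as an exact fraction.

Load 1 — applied couple M₀=10 kN·m at a=20/3 m (b=L-a=40/3):
  y_1 = (R_Ax³/6 - M_Ax²/2 - M₀(x-a)²/2)/EI  [x>a] with R_A=2/3, M_A=0 = ((2/3)·16³/6 - 0·16²/2 - 10·(16-(20/3))²/2)/100000 = 11/56250 m
Load 2 — uniform load w=18 kN/m over full span:
  y_2 = -wx²(L-x)²/(24EI) = -18·16²·(20-16)²/(24·100000) = -96/3125 m
Load 3 — triangular load w₀=14 kN/m (0→w₀ over full span):
  y_3 = -w₀x²(L-x)²(x+2L)/(120LEI) = -14·16²·(20-16)²·(16+2·20)/(120·20·100000) = -3136/234375 m
Load 4 — applied couple M₀=17 kN·m at a=12 m (b=L-a=8):
  y_4 = (R_Ax³/6 - M_Ax²/2 - M₀(x-a)²/2)/EI  [x>a] with R_A=153/125, M_A=136/25 = ((153/125)·16³/6 - (136/25)·16²/2 - 17·(16-12)²/2)/100000 = 51/1562500 m
Superposition: y = Σ y_i = -616951/14062500 m ≈ -0.043872 m

y(16) = -616951/14062500 m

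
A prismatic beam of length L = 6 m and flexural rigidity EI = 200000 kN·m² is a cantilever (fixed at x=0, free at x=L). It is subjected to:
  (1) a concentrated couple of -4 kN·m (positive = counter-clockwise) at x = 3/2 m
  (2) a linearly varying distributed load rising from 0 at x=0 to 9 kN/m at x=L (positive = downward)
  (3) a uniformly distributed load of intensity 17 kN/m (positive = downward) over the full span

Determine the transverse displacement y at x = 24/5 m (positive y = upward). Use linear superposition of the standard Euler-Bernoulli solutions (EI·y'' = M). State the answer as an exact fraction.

Load 1 — applied couple M₀=-4 kN·m at a=3/2 m (b=L-a=9/2):
  y_1 = M₀a(2x-a)/(2EI)  [x>a] = (-4)·(3/2)·(2·(24/5)-(3/2))/(2·200000) = -243/2000000 m
Load 2 — triangular load w₀=9 kN/m (0→w₀ over full span):
  y_2 = (w₀Lx³/12-w₀L²x²/6-w₀x⁵/(120L))/EI = (9·6·(24/5)³/12-9·6²·(24/5)²/6-9·(24/5)⁵/(120·6))/200000 = -190026/48828125 m
Load 3 — uniform load w=17 kN/m over full span:
  y_3 = -wx²(x²-4Lx+6L²)/(24EI) = -17·(24/5)²·((24/5)²-4·6·(24/5)+6·6²)/(24·200000) = -19737/1953125 m
Superposition: y = Σ y_i = -88241103/6250000000 m ≈ -0.014119 m

y(24/5) = -88241103/6250000000 m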